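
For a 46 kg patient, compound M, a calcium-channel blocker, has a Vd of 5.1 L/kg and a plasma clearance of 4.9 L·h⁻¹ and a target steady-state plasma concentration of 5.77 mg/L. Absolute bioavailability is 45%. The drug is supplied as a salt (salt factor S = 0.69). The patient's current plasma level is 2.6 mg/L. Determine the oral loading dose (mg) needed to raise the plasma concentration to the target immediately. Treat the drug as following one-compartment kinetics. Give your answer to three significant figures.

2400 mg

Vd = 5.1 L/kg × 46 kg = 234.6 L
Loading dose depends on Vd (not clearance): it fills the distribution volume.
Concentration deficit ΔC = 5.77 − 2.6 = 3.170 mg/L
LD = Vd × ΔC / F / S = 234.6 × 3.170 / 0.45 / 0.69 = 2395 mg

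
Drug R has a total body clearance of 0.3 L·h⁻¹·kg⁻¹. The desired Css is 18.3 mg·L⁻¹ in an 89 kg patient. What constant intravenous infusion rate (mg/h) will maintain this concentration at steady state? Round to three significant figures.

CL = 0.3 L·h⁻¹·kg⁻¹ × 89 kg = 26.70 L/h
At steady state, infusion rate equals elimination rate: rate in = CL × Css.
R₀ = 26.70 × 18.3 = 488.6 mg/h

489 mg/h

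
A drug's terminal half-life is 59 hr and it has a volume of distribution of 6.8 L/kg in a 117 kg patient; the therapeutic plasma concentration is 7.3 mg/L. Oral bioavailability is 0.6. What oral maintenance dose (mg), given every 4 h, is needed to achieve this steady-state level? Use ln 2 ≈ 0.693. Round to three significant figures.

Vd(total) = 117 kg × 6.8 L/kg = 795.6 L
CL = ln 2 · Vd / t½ = 0.693 × 795.6 / 59 = 9.345 L/h
D = CL × Css × τ / F = 9.345 × 7.3 × 4 / 0.6 = 454.8 mg

455 mg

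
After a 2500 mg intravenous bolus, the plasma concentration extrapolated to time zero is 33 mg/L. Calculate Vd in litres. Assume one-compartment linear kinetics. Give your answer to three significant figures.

Immediately after an IV bolus, C₀ = Dose / Vd, so Vd = Dose / C₀.
Vd = 2500 / 33 = 75.76 L

75.8 L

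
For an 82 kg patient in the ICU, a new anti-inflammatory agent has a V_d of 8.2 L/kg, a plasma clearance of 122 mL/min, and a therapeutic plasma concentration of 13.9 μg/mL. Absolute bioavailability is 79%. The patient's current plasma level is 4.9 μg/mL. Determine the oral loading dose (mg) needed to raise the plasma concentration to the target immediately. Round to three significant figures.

Total Vd = 8.2 × 82 = 672.4 L
Concentration deficit ΔC = 13.9 − 4.9 = 9.000 mg/L
LD = Vd × ΔC / F = 672.4 × 9.000 / 0.79 = 7660 mg

7660 mg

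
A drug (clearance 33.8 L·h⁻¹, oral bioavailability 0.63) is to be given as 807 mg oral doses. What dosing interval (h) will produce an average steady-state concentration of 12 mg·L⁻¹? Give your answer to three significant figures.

F·D/τ = CL·Css → τ = F·D / (CL·Css).
τ = 0.63 × 807 / (33.8 × 12) = 1.253 h

1.25 h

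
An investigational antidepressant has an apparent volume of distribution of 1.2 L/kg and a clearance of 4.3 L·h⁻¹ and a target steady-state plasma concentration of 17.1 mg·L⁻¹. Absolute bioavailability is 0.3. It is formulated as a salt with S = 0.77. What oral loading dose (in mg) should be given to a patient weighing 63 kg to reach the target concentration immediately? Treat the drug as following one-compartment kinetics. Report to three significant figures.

Vd(total) = 63 kg × 1.2 L/kg = 75.60 L
Loading dose depends on Vd (not clearance): it fills the distribution volume.
LD = Vd × C / F / S = 75.60 × 17.10 / 0.3 / 0.77 = 5596 mg

5600 mg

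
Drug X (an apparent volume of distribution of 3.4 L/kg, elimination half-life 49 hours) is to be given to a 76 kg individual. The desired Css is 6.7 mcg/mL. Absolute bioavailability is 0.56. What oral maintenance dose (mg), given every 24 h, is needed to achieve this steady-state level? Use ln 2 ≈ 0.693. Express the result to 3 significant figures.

Total Vd = 3.4 × 76 = 258.4 L
CL = ln 2 · Vd / t½ = 0.693 × 258.4 / 49 = 3.655 L/h
D = CL × Css × τ / F = 3.655 × 6.7 × 24 / 0.56 = 1050 mg

1050 mg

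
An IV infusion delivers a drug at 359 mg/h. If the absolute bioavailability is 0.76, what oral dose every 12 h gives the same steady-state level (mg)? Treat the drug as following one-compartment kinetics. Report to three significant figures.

5670 mg

To maintain the same Css, the systemic dosing rate must be unchanged: F·D/τ = infusion rate.
D = rate × τ / F = 359 × 12 / 0.76 = 5668 mg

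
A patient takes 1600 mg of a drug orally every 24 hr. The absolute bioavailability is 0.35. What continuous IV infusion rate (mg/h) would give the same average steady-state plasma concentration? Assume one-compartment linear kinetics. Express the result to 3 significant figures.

Equivalent systemic input: infusion rate = F·D/τ.
Rate = 0.35 × 1600 / 24 = 23.33 mg/h

23.3 mg/h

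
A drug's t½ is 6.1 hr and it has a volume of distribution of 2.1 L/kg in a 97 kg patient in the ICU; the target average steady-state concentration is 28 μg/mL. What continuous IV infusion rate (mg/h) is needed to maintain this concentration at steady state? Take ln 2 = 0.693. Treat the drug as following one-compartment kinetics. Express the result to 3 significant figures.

648 mg/h

Vd(total) = 97 kg × 2.1 L/kg = 203.7 L
CL = ln 2 · Vd / t½ = 0.693 × 203.7 / 6.1 = 23.14 L/h
Infusion rate = CL × Css = 23.14 × 28 = 647.9 mg/h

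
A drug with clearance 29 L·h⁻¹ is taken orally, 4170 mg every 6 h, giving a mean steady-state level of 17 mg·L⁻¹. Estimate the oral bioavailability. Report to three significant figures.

0.709

F·D/τ = CL·Css at steady state → F = CL·Css·τ / D.
F = 29 × 17 × 6 / 4170 = 0.709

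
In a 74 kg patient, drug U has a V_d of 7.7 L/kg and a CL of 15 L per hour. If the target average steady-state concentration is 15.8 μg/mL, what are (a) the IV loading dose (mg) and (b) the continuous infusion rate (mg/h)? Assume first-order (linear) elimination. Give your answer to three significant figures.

Vd = 7.7 L/kg × 74 kg = 569.8 L
LD = Vd · C_target = 569.8 × 15.8 = 9003 mg
Maintenance infusion rate = CL × Css = 15.00 × 15.8 = 237.0 mg/h

(a) 9000 mg; (b) 237 mg/h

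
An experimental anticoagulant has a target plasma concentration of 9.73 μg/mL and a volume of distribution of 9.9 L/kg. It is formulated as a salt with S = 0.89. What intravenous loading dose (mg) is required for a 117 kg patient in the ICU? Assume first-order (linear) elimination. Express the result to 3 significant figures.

Vd(total) = 117 kg × 9.9 L/kg = 1158 L
LD = Vd × C / S = 1158 × 9.730 / 0.89 = 12660 mg

12700 mg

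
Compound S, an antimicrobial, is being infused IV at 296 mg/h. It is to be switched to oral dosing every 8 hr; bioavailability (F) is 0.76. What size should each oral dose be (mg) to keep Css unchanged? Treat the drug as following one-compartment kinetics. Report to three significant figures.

To maintain the same Css, the systemic dosing rate must be unchanged: F·D/τ = infusion rate.
D = rate × τ / F = 296 × 8 / 0.76 = 3116 mg

3120 mg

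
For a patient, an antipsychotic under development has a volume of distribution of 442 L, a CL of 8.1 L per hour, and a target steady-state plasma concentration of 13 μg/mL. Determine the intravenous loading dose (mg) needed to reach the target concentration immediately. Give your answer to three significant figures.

5750 mg

The loading dose fills Vd to the target concentration.
LD = Vd × C = 442.0 × 13.00 = 5746 mg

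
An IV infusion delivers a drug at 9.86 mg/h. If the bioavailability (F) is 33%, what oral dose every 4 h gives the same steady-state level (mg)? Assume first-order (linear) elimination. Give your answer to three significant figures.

120 mg

To maintain the same Css, the systemic dosing rate must be unchanged: F·D/τ = infusion rate.
D = rate × τ / F = 9.86 × 4 / 0.33 = 119.5 mg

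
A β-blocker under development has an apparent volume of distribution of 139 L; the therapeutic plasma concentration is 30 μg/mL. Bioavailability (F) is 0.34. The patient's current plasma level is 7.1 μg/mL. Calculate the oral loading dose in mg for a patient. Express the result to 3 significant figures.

9360 mg

Concentration deficit ΔC = 30 − 7.1 = 22.90 mg/L
LD = Vd × ΔC / F = 139.0 × 22.90 / 0.34 = 9362 mg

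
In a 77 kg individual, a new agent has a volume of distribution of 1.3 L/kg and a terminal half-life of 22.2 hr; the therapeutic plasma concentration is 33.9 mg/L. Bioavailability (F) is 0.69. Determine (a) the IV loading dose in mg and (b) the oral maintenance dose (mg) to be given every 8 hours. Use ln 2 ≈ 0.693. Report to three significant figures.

Vd = 1.3 L/kg × 77 kg = 100.1 L
LD = Vd × C = 100.1 × 33.9 = 3393 mg
CL = 0.693 × Vd / t½ = 0.693 × 100.1 / 22.2 = 3.125 L/h
D = CL × Css × τ / F = 3.125 × 33.9 × 8 / 0.69 = 1228 mg

(a) 3390 mg; (b) 1230 mg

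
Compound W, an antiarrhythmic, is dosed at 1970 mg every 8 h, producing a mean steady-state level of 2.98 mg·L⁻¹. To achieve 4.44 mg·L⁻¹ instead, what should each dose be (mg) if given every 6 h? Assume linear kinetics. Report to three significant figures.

With linear kinetics, Css is proportional to dose rate (D/τ) at fixed clearance.
D₂ = D₁ × (Css,target / Css,current) × (τ₂/τ₁) = 1970 × (4.44/2.98) × (6/8) = 2201 mg

2200 mg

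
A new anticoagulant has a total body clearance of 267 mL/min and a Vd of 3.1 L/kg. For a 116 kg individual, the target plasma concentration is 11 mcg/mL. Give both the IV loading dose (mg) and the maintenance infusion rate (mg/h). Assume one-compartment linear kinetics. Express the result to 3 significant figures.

Total Vd = 3.1 × 116 = 359.6 L
Loading: fill Vd to C_target → 359.6 L × 11 mg/L = 3956 mg
Convert clearance: 267 mL/min × 60 min/h ÷ 1000 mL/L = 16.02 L/h
Maintenance: replace elimination → rate = CL × Css = 16.02 × 11 = 176.2 mg/h

(a) 3960 mg; (b) 176 mg/h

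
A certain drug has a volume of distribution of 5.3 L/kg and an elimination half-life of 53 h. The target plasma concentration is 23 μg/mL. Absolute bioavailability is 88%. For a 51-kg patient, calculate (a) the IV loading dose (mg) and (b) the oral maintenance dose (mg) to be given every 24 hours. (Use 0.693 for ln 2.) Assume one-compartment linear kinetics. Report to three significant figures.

Total Vd = 5.3 × 51 = 270.3 L
LD = Vd × C = 270.3 × 23 = 6217 mg
CL = 0.693 × Vd / t½ = 0.693 × 270.3 / 53 = 3.534 L/h
D = CL × Css × τ / F = 3.534 × 23 × 24 / 0.88 = 2217 mg

(a) 6220 mg; (b) 2220 mg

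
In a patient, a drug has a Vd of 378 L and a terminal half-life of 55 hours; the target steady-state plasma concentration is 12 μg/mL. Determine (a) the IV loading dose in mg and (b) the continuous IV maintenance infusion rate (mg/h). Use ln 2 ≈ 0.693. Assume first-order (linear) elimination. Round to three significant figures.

LD = Vd × C = 378.0 × 12 = 4536 mg
CL = 0.693 × Vd / t½ = 0.693 × 378.0 / 55 = 4.763 L/h
Infusion rate = CL × Css = 4.763 × 12 = 57.16 mg/h

(a) 4540 mg; (b) 57.2 mg/h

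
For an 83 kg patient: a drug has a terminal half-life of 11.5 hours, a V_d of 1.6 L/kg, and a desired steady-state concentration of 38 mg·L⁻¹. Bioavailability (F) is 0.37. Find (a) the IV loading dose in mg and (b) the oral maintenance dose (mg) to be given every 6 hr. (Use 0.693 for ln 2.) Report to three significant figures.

(a) 5050 mg; (b) 4930 mg

Vd = 1.6 L/kg × 83 kg = 132.8 L
LD = Vd × C = 132.8 × 38 = 5046 mg
CL = 0.693 × Vd / t½ = 0.693 × 132.8 / 11.5 = 8.003 L/h
D = CL × Css × τ / F = 8.003 × 38 × 6 / 0.37 = 4932 mg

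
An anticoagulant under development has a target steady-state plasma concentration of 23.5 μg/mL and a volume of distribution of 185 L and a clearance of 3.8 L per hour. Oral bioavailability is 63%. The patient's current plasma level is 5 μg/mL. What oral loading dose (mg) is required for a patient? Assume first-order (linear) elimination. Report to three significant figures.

5430 mg

The loading dose fills Vd to the target concentration.
Concentration deficit ΔC = 23.5 − 5 = 18.50 mg/L
LD = Vd × ΔC / F = 185.0 × 18.50 / 0.63 = 5433 mg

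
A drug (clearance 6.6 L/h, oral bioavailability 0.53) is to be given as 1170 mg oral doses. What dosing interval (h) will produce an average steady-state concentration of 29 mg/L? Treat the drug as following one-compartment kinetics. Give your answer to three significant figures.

3.24 h

F·D/τ = CL·Css → τ = F·D / (CL·Css).
τ = 0.53 × 1170 / (6.6 × 29) = 3.240 h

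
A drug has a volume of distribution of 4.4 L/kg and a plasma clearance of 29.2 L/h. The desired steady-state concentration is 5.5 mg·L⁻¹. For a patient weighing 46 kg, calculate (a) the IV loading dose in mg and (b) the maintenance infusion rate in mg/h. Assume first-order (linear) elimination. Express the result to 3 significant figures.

Total Vd = 4.4 × 46 = 202.4 L
LD = Vd · C_target = 202.4 × 5.5 = 1113 mg
Maintenance: replace elimination → rate = CL × Css = 29.20 × 5.5 = 160.6 mg/h

(a) 1110 mg; (b) 161 mg/h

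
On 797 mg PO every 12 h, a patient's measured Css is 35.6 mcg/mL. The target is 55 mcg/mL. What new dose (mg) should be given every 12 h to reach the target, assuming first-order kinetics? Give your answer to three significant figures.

1230 mg

With linear kinetics, Css is proportional to dose rate (D/τ) at fixed clearance.
D₂ = D₁ × (Css,target / Css,current) = 797 × 55/35.6 = 1231 mg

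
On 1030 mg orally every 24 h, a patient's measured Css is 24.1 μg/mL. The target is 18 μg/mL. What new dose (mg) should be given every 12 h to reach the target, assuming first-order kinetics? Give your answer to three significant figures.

With linear kinetics, Css is proportional to dose rate (D/τ) at fixed clearance.
D₂ = D₁ × (Css,target / Css,current) × (τ₂/τ₁) = 1030 × (18/24.1) × (12/24) = 384.6 mg

385 mg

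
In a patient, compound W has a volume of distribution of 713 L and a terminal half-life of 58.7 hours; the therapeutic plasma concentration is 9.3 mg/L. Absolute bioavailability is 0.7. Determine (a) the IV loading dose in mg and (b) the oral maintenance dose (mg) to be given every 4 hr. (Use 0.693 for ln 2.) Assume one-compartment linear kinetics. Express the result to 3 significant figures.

LD = Vd × C = 713.0 × 9.3 = 6631 mg
CL = 0.693 × Vd / t½ = 0.693 × 713.0 / 58.7 = 8.418 L/h
D = CL × Css × τ / F = 8.418 × 9.3 × 4 / 0.7 = 447.4 mg

(a) 6630 mg; (b) 447 mg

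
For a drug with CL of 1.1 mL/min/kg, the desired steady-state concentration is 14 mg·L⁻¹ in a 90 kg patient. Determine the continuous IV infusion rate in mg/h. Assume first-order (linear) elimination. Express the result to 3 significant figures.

CL = 1.1 mL/min/kg × 90 kg = 99.00 mL/min = 99.00 × 60/1000 = 5.940 L/h
R₀ = 5.940 × 14 = 83.16 mg/h

83.2 mg/h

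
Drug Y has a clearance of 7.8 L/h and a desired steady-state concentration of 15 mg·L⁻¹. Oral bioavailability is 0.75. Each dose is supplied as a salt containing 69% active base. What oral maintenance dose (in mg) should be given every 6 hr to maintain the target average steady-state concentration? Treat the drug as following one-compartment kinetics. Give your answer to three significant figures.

D = CL × Css × τ / F / S = 7.800 × 15 × 6 / 0.75 / 0.69 = 1357 mg

1360 mg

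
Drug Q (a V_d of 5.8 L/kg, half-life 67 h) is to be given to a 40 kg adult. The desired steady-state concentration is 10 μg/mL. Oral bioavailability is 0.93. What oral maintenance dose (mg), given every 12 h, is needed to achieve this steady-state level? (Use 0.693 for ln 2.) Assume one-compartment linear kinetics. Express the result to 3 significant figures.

Vd(total) = 40 kg × 5.8 L/kg = 232.0 L
CL = 0.693 × Vd / t½ = 0.693 × 232.0 / 67 = 2.400 L/h
D = CL × Css × τ / F = 2.400 × 10 × 12 / 0.93 = 309.7 mg

310 mg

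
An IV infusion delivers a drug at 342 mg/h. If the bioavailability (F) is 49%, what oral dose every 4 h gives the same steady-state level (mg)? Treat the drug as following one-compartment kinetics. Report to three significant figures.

2790 mg

To maintain the same Css, the systemic dosing rate must be unchanged: F·D/τ = infusion rate.
D = rate × τ / F = 342 × 4 / 0.49 = 2792 mg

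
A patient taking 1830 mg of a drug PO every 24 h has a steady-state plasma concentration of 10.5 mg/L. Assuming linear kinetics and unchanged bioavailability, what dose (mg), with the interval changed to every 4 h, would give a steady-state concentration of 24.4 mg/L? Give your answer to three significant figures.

With linear kinetics, Css is proportional to dose rate (D/τ) at fixed clearance.
D₂ = D₁ × (Css,target / Css,current) × (τ₂/τ₁) = 1830 × (24.4/10.5) × (4/24) = 708.8 mg

709 mg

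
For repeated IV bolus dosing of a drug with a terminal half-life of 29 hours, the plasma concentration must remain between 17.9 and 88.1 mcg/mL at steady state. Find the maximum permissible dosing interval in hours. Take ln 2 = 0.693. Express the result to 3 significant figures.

k = 0.693 / t½ = 0.693 / 29 = 0.02390 h⁻¹
Between IV bolus doses, concentration decays as C = C₀·e^(−kτ), so C_peak/C_trough = e^(kτ).
τ_max = ln(C_peak/C_trough) / k = ln(88.1/17.9) / 0.02390 = 1.594 / 0.02390 = 66.69 h

66.7 h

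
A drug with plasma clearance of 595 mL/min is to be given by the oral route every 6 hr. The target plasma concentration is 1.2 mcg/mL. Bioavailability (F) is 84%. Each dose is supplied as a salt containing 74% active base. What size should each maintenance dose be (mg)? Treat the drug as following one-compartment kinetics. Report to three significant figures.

CL = 595 mL/min × 60/1000 = 35.70 L/h
D = CL × Css × τ / F / S = 35.70 × 1.2 × 6 / 0.84 / 0.74 = 413.5 mg

414 mg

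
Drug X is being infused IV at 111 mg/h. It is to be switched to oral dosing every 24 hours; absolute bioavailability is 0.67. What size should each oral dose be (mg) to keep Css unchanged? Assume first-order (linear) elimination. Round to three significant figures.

3980 mg

To maintain the same Css, the systemic dosing rate must be unchanged: F·D/τ = infusion rate.
D = rate × τ / F = 111 × 24 / 0.67 = 3976 mg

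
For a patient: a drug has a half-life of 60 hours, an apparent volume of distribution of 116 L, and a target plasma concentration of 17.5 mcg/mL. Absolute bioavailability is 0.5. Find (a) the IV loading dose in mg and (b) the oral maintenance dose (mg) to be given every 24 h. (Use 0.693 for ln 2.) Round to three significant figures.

LD = Vd × C = 116.0 × 17.5 = 2030 mg
CL = 0.693 × Vd / t½ = 0.693 × 116.0 / 60 = 1.340 L/h
D = CL × Css × τ / F = 1.340 × 17.5 × 24 / 0.5 = 1126 mg

(a) 2030 mg; (b) 1130 mg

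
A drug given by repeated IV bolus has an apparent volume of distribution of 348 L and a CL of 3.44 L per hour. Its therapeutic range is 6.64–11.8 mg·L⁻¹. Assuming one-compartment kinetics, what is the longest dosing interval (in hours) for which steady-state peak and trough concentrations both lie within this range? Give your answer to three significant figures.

58.2 h

k = CL / Vd = 3.440 / 348.0 = 0.009885 h⁻¹
Between IV bolus doses, concentration decays as C = C₀·e^(−kτ), so C_peak/C_trough = e^(kτ).
τ_max = ln(C_peak/C_trough) / k = ln(11.8/6.64) / 0.009885 = 0.5750 / 0.009885 = 58.17 h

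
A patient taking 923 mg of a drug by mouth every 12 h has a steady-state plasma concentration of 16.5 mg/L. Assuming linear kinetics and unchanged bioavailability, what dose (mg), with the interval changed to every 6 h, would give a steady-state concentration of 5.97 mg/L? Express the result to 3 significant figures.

For first-order elimination, Css ∝ F·D/(CL·τ); F and CL are unchanged, so Css ∝ D/τ.
D₂ = D₁ × (Css,target / Css,current) × (τ₂/τ₁) = 923 × (5.97/16.5) × (6/12) = 167.0 mg

167 mg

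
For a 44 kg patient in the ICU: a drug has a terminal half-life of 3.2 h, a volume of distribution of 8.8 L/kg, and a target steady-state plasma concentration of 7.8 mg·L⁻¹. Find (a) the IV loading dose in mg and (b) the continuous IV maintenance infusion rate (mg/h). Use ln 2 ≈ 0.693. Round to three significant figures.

(a) 3020 mg; (b) 654 mg/h

Vd(total) = 44 kg × 8.8 L/kg = 387.2 L
LD = Vd × C = 387.2 × 7.8 = 3020 mg
CL = 0.693 × Vd / t½ = 0.693 × 387.2 / 3.2 = 83.85 L/h
Infusion rate = CL × Css = 83.85 × 7.8 = 654.0 mg/h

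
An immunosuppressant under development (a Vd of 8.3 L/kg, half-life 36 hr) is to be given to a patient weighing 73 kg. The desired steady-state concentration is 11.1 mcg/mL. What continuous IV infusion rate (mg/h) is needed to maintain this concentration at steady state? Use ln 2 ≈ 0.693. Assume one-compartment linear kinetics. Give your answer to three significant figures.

Total Vd = 8.3 × 73 = 605.9 L
k = 0.693/36 = 0.01925 h⁻¹, so CL = k·Vd = 0.01925 × 605.9 = 11.66 L/h
Infusion rate = CL × Css = 11.66 × 11.1 = 129.4 mg/h

129 mg/h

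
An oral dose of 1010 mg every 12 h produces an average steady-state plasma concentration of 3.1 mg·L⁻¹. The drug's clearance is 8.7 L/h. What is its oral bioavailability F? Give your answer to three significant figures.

F·D/τ = CL·Css at steady state → F = CL·Css·τ / D.
F = 8.7 × 3.1 × 12 / 1010 = 0.320

0.320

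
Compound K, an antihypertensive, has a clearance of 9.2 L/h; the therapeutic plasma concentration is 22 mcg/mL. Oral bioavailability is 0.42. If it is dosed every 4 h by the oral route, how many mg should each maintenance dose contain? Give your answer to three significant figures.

1930 mg

At steady state, dose per interval replaces the amount cleared in that interval: F·D/τ = CL·Css.
D = CL × Css × τ / F = 9.200 × 22 × 4 / 0.42 = 1928 mg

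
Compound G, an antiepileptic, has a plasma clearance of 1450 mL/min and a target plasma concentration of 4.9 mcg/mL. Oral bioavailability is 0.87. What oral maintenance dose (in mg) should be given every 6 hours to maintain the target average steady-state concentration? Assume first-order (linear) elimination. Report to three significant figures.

2940 mg

CL = 1450 mL/min = 1450 × 0.06 = 87.00 L/h
D = CL × Css × τ / F = 87.00 × 4.9 × 6 / 0.87 = 2940 mg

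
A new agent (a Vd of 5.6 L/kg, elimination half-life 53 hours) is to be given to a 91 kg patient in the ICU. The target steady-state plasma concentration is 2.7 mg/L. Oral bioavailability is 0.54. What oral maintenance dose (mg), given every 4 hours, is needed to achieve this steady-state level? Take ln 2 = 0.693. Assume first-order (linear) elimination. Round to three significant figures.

Total Vd = 5.6 × 91 = 509.6 L
k = 0.693/53 = 0.01308 h⁻¹, so CL = k·Vd = 0.01308 × 509.6 = 6.666 L/h
D = CL × Css × τ / F = 6.666 × 2.7 × 4 / 0.54 = 133.3 mg

133 mg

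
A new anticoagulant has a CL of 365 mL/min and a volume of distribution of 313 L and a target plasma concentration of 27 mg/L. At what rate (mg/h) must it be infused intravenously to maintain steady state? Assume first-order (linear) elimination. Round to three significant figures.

591 mg/h

CL = 365 mL/min = 365 × 0.06 = 21.90 L/h
R₀ = 21.90 × 27 = 591.3 mg/h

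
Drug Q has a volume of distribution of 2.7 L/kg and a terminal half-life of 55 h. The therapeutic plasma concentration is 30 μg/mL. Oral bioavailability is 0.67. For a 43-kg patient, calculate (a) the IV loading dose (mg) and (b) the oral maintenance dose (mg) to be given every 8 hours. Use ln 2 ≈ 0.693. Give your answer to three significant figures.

(a) 3480 mg; (b) 524 mg

Vd(total) = 43 kg × 2.7 L/kg = 116.1 L
LD = Vd × C = 116.1 × 30 = 3483 mg
CL = 0.693 × Vd / t½ = 0.693 × 116.1 / 55 = 1.463 L/h
D = CL × Css × τ / F = 1.463 × 30 × 8 / 0.67 = 524.1 mg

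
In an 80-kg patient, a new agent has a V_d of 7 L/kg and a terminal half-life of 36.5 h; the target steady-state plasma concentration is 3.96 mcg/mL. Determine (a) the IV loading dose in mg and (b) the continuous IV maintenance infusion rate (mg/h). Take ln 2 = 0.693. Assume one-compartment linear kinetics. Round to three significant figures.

(a) 2220 mg; (b) 42.1 mg/h

Total Vd = 7 × 80 = 560.0 L
LD = Vd × C = 560.0 × 3.96 = 2218 mg
CL = 0.693 × Vd / t½ = 0.693 × 560.0 / 36.5 = 10.63 L/h
Infusion rate = CL × Css = 10.63 × 3.96 = 42.09 mg/h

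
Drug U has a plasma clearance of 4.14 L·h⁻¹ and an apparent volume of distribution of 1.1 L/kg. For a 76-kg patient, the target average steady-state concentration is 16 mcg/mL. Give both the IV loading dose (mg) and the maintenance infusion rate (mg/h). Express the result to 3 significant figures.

(a) 1340 mg; (b) 66.2 mg/h

Vd(total) = 76 kg × 1.1 L/kg = 83.60 L
LD = Vd · C_target = 83.60 × 16 = 1338 mg
Infusion rate = 4.140 L/h × 16 mg/L = 66.24 mg/h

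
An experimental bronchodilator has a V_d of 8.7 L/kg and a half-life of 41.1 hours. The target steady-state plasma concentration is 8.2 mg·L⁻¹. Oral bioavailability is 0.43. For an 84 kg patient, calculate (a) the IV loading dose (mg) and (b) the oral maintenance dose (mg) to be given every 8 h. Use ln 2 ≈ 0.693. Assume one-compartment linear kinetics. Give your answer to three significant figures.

(a) 5990 mg; (b) 1880 mg

Vd = 8.7 L/kg × 84 kg = 730.8 L
LD = Vd × C = 730.8 × 8.2 = 5993 mg
CL = 0.693 × Vd / t½ = 0.693 × 730.8 / 41.1 = 12.32 L/h
D = CL × Css × τ / F = 12.32 × 8.2 × 8 / 0.43 = 1880 mg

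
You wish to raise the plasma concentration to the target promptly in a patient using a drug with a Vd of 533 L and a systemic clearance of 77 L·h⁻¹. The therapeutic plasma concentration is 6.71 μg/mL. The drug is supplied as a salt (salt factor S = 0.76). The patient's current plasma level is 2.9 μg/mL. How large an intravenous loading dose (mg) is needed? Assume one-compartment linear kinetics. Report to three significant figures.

2670 mg

Concentration deficit ΔC = 6.71 − 2.9 = 3.810 mg/L
LD = Vd × ΔC / S = 533.0 × 3.810 / 0.76 = 2672 mg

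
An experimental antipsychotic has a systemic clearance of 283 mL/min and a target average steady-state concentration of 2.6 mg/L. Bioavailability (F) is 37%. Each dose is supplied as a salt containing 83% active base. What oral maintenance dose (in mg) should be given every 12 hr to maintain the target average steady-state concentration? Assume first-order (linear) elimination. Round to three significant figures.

1730 mg

CL = 283 mL/min = 283 × 0.06 = 16.98 L/h
D = CL × Css × τ / F / S = 16.98 × 2.6 × 12 / 0.37 / 0.83 = 1725 mg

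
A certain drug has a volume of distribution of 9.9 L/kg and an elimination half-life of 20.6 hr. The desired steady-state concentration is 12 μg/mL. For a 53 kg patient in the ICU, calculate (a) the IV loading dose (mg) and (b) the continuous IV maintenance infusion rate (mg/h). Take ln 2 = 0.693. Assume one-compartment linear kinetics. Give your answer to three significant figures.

Vd = 9.9 L/kg × 53 kg = 524.7 L
LD = Vd × C = 524.7 × 12 = 6296 mg
CL = 0.693 × Vd / t½ = 0.693 × 524.7 / 20.6 = 17.65 L/h
Infusion rate = CL × Css = 17.65 × 12 = 211.8 mg/h

(a) 6300 mg; (b) 212 mg/h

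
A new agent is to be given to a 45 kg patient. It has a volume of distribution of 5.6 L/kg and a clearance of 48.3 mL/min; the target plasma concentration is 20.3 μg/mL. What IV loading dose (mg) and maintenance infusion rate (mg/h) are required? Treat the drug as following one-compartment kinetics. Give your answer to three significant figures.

(a) 5120 mg; (b) 58.8 mg/h

Vd(total) = 45 kg × 5.6 L/kg = 252.0 L
LD = Vd · C_target = 252.0 × 20.3 = 5116 mg
CL = 48.3 mL/min = 48.3 × 0.06 = 2.898 L/h
Infusion rate = 2.898 L/h × 20.3 mg/L = 58.83 mg/h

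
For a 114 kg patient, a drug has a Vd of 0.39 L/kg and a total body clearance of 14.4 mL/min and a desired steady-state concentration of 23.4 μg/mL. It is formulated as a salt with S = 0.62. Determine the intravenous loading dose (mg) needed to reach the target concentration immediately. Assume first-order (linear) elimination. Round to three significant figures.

1680 mg

Total Vd = 0.39 × 114 = 44.46 L
The loading dose fills Vd to the target concentration; clearance is irrelevant here.
LD = Vd × C / S = 44.46 × 23.40 / 0.62 = 1678 mg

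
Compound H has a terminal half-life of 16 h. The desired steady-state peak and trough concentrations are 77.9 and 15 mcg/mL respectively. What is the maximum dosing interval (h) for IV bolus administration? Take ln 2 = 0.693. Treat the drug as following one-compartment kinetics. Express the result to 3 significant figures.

k = 0.693 / t½ = 0.693 / 16 = 0.04331 h⁻¹
Between IV bolus doses, concentration decays as C = C₀·e^(−kτ), so C_peak/C_trough = e^(kτ).
τ_max = ln(C_peak/C_trough) / k = ln(77.9/15) / 0.04331 = 1.647 / 0.04331 = 38.03 h

38.0 h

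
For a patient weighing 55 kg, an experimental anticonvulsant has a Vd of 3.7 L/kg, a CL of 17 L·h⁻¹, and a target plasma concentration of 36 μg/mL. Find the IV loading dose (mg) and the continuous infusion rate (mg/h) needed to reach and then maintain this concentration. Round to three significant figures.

Vd(total) = 55 kg × 3.7 L/kg = 203.5 L
LD = Vd · C_target = 203.5 × 36 = 7326 mg
Maintenance infusion rate = CL × Css = 17.00 × 36 = 612.0 mg/h

(a) 7330 mg; (b) 612 mg/h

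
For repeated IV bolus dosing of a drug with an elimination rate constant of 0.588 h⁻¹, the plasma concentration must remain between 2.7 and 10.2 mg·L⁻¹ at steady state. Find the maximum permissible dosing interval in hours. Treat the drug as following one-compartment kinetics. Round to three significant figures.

Between IV bolus doses, concentration decays as C = C₀·e^(−kτ), so C_peak/C_trough = e^(kτ).
τ_max = ln(C_peak/C_trough) / k = ln(10.2/2.7) / 0.5880 = 1.329 / 0.5880 = 2.260 h

2.26 h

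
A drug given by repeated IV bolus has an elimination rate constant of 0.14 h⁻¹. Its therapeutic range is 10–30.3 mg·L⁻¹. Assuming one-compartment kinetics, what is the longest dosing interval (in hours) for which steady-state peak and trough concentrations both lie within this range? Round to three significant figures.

7.92 h

Between IV bolus doses, concentration decays as C = C₀·e^(−kτ), so C_peak/C_trough = e^(kτ).
τ_max = ln(C_peak/C_trough) / k = ln(30.3/10) / 0.1400 = 1.109 / 0.1400 = 7.921 h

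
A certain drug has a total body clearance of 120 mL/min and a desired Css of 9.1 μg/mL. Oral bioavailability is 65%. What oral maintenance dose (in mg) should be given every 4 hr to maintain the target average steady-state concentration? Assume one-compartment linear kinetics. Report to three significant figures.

403 mg

CL = 120 mL/min × 60/1000 = 7.200 L/h
At steady state, dose per interval replaces the amount cleared in that interval: F·D/τ = CL·Css.
D = CL × Css × τ / F = 7.200 × 9.1 × 4 / 0.65 = 403.2 mg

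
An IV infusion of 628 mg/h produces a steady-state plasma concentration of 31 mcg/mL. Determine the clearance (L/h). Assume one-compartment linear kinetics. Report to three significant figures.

20.3 L/h

At steady state, infusion rate = CL × Css, so CL = rate / Css.
CL = 628 / 31 = 20.26 L/h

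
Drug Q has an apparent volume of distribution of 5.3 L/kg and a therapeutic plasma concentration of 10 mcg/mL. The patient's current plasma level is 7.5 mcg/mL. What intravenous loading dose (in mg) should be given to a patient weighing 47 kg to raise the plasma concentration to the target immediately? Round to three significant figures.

623 mg

Total Vd = 5.3 × 47 = 249.1 L
The loading dose fills Vd to the target concentration.
Concentration deficit ΔC = 10 − 7.5 = 2.500 mg/L
LD = Vd × ΔC = 249.1 × 2.500 = 622.8 mg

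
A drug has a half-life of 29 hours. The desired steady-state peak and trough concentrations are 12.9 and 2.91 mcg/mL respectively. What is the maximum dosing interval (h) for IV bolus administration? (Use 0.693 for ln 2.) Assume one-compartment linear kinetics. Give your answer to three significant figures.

k = 0.693 / t½ = 0.693 / 29 = 0.02390 h⁻¹
Between IV bolus doses, concentration decays as C = C₀·e^(−kτ), so C_peak/C_trough = e^(kτ).
τ_max = ln(C_peak/C_trough) / k = ln(12.9/2.91) / 0.02390 = 1.489 / 0.02390 = 62.30 h

62.3 h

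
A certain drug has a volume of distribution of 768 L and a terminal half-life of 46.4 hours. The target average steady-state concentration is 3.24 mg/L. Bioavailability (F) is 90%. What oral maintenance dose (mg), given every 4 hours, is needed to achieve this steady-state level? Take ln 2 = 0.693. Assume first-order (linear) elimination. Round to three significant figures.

165 mg

CL = ln 2 · Vd / t½ = 0.693 × 768.0 / 46.4 = 11.47 L/h
D = CL × Css × τ / F = 11.47 × 3.24 × 4 / 0.9 = 165.2 mg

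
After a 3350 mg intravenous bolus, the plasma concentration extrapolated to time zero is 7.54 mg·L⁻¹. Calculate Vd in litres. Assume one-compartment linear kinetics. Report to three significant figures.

444 L

Immediately after an IV bolus, C₀ = Dose / Vd, so Vd = Dose / C₀.
Vd = 3350 / 7.54 = 444.3 L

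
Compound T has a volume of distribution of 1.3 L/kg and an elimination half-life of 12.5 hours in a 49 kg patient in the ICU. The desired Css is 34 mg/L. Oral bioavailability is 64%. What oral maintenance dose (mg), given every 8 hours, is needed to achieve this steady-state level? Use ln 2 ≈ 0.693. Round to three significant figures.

Vd(total) = 49 kg × 1.3 L/kg = 63.70 L
k = 0.693/12.5 = 0.05544 h⁻¹, so CL = k·Vd = 0.05544 × 63.70 = 3.532 L/h
D = CL × Css × τ / F = 3.532 × 34 × 8 / 0.64 = 1501 mg

1500 mg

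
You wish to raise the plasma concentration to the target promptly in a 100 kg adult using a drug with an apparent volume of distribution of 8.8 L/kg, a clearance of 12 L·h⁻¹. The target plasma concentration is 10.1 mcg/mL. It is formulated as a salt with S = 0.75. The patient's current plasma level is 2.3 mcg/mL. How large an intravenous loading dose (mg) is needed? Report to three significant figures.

Vd = 8.8 L/kg × 100 kg = 880.0 L
Concentration deficit ΔC = 10.1 − 2.3 = 7.800 mg/L
LD = Vd × ΔC / S = 880.0 × 7.800 / 0.75 = 9152 mg

9150 mg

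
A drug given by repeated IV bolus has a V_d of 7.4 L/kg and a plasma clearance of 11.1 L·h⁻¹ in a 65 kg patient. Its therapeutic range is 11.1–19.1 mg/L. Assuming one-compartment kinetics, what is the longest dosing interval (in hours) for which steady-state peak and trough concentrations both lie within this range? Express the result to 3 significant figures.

23.5 h

Vd = 7.4 L/kg × 65 kg = 481.0 L
k = CL / Vd = 11.10 / 481.0 = 0.02308 h⁻¹
Between IV bolus doses, concentration decays as C = C₀·e^(−kτ), so C_peak/C_trough = e^(kτ).
τ_max = ln(C_peak/C_trough) / k = ln(19.1/11.1) / 0.02308 = 0.5427 / 0.02308 = 23.51 h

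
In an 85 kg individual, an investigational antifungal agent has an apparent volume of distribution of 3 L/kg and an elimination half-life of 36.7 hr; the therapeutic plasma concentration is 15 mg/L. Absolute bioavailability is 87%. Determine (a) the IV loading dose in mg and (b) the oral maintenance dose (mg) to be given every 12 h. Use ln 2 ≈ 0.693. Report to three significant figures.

(a) 3830 mg; (b) 996 mg

Total Vd = 3 × 85 = 255.0 L
LD = Vd × C = 255.0 × 15 = 3825 mg
CL = 0.693 × Vd / t½ = 0.693 × 255.0 / 36.7 = 4.815 L/h
D = CL × Css × τ / F = 4.815 × 15 × 12 / 0.87 = 996.2 mg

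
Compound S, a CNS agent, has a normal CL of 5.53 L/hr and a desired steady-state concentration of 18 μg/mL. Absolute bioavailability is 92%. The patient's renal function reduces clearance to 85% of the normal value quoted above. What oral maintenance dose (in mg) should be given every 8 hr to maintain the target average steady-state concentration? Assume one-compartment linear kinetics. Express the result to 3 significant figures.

736 mg

Patient clearance = 0.85 × 5.530 = 4.701 L/h
At steady state, dose per interval replaces the amount cleared in that interval: F·D/τ = CL·Css.
D = CL × Css × τ / F = 4.701 × 18 × 8 / 0.92 = 735.8 mg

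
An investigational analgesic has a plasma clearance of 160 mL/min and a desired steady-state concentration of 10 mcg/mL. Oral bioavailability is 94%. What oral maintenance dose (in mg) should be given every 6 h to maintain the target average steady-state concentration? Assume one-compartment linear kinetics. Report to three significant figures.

Convert clearance: 160 mL/min × 60 min/h ÷ 1000 mL/L = 9.600 L/h
At steady state, dose per interval replaces the amount cleared in that interval: F·D/τ = CL·Css.
D = CL × Css × τ / F = 9.600 × 10 × 6 / 0.94 = 612.8 mg

613 mg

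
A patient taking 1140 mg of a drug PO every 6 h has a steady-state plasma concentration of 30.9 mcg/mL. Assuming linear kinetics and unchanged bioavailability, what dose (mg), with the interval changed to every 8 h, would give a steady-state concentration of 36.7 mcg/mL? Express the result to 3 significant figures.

With linear kinetics, Css is proportional to dose rate (D/τ) at fixed clearance.
D₂ = D₁ × (Css,target / Css,current) × (τ₂/τ₁) = 1140 × (36.7/30.9) × (8/6) = 1805 mg

1810 mg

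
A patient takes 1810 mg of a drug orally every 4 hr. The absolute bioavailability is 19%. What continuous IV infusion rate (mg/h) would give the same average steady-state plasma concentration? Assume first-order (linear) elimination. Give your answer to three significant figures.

86.0 mg/h

Equivalent systemic input: infusion rate = F·D/τ.
Rate = 0.19 × 1810 / 4 = 85.98 mg/h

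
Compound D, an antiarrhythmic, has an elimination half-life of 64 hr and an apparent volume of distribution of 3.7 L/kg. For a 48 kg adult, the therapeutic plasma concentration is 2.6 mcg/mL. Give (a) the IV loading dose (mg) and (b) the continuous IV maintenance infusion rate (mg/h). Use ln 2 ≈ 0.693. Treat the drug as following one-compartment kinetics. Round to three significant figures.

Vd(total) = 48 kg × 3.7 L/kg = 177.6 L
LD = Vd × C = 177.6 × 2.6 = 461.8 mg
CL = 0.693 × Vd / t½ = 0.693 × 177.6 / 64 = 1.923 L/h
Infusion rate = CL × Css = 1.923 × 2.6 = 5.000 mg/h

(a) 462 mg; (b) 5.00 mg/h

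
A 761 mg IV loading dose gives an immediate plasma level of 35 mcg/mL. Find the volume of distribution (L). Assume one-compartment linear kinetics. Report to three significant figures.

21.7 L

Immediately after an IV bolus, C₀ = Dose / Vd, so Vd = Dose / C₀.
Vd = 761 / 35 = 21.74 L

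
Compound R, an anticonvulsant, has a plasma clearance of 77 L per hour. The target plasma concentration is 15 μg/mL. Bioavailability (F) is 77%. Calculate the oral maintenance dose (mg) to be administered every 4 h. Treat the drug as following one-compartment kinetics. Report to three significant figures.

6000 mg

D = CL × Css × τ / F = 77.00 × 15 × 4 / 0.77 = 6000 mg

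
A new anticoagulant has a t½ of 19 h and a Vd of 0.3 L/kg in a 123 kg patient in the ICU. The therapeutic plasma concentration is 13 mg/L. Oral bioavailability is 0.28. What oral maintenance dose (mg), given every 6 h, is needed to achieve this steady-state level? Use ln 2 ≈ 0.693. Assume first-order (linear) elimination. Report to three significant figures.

Total Vd = 0.3 × 123 = 36.90 L
CL = ln 2 · Vd / t½ = 0.693 × 36.90 / 19 = 1.346 L/h
D = CL × Css × τ / F = 1.346 × 13 × 6 / 0.28 = 375.0 mg

375 mg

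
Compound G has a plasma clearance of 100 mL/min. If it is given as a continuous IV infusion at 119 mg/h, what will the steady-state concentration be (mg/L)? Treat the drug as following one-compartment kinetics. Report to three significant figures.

Convert clearance: 100 mL/min × 60 min/h ÷ 1000 mL/L = 6.000 L/h
Css = rate / CL = 119 / 6.000 = 19.83 mg/L

19.8 mg/L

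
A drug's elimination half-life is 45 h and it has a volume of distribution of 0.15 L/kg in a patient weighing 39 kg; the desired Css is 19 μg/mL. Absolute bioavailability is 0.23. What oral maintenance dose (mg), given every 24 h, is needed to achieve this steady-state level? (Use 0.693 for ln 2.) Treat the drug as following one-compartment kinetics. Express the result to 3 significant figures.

179 mg

Vd(total) = 39 kg × 0.15 L/kg = 5.850 L
CL = ln 2 · Vd / t½ = 0.693 × 5.850 / 45 = 0.09009 L/h
D = CL × Css × τ / F = 0.09009 × 19 × 24 / 0.23 = 178.6 mg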